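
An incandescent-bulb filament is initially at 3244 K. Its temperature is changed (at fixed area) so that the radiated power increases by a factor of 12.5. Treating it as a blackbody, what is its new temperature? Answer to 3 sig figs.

P ∝ T⁴, so T₂/T₁ = (P₂/P₁)^(1/4) = (12.5)^(1/4) = 1.88030.
T₂ = 3244 × 1.88030 = 6.10×10³ K.

T₂ ≈ 6.10×10³ K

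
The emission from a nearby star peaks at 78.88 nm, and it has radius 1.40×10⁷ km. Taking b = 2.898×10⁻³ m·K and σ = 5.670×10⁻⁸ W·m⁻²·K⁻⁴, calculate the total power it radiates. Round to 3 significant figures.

P ≈ 2.54×10³² W

Wien's law: T = b/λ_max = 2.898×10⁻³/7.888×10⁻⁸ = 36739.4 K.
Surface area A = 4πR² = 4π(1.40×10¹⁰ m)² = 2.46301×10²¹ m².
Then P = σAT⁴ = 5.670×10⁻⁸×2.46301×10²¹×(36739.4)⁴ = 2.54×10³² W.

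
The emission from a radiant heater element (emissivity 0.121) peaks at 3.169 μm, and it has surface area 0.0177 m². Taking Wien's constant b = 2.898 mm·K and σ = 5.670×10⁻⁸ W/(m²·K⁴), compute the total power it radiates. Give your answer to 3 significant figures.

Wien's law: T = b/λ_max = 2.898×10⁻³/3.169×10⁻⁶ = 914.484 K.
Area A = 0.0177 m².
Then P = εσAT⁴ = 0.121×5.670×10⁻⁸×0.0177×(914.484)⁴ = 84.9 W.

P ≈ 84.9 W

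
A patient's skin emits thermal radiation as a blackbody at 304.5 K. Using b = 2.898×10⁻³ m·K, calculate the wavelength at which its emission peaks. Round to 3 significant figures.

λ_max ≈ 9.52 μm

Wien's displacement law: λ_max = b/T = (2.898×10⁻³ m·K)/(304.5 K) = 9.517×10⁻⁶ m.
That is 9.52 μm, in the infrared range.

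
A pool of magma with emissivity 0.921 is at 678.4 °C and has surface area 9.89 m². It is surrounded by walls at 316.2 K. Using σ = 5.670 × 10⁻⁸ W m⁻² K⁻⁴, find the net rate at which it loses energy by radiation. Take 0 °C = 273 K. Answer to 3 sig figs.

Net loss ≈ 4.18×10⁵ W

T = 678.4 °C + 273 = 951.4 K.
Area A = 9.89 m².
Net radiated power P_net = εσA(T⁴ − T₀⁴) = 0.921×5.670×10⁻⁸×9.89×(951.4⁴ − 316.2⁴).
T⁴ − T₀⁴ = 8.19318×10¹¹ − 9.99649×10⁹ = 8.09322×10¹¹ K⁴, so P_net = 4.18×10⁵ W.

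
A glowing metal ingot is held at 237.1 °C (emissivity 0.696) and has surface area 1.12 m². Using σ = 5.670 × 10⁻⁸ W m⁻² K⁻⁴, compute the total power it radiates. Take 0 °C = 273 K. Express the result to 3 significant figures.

T = 237.1 °C + 273 = 510.1 K.
Area A = 1.12 m².
P = εσAT⁴ = 0.696 × 5.670×10⁻⁸ × 1.12 × (510.1)⁴ = 2.99×10³ W.

P ≈ 2.99×10³ W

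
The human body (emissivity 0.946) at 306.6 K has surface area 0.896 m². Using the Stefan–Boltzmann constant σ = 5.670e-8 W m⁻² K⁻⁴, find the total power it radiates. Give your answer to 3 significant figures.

P ≈ 425 W

Area A = 0.896 m².
P = εσAT⁴ = 0.946 × 5.670×10⁻⁸ × 0.896 × (306.6)⁴ = 425 W.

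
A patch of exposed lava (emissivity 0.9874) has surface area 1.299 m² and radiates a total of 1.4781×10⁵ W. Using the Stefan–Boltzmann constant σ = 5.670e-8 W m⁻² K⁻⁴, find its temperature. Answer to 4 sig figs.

T ≈ 1194 K

Area A = 1.299 m².
P = εσAT⁴ ⇒ T = (P/(εσA))^(1/4) = (1.4781×10⁵/(0.9874×5.670×10⁻⁸×1.299))^(1/4) = 1194 K.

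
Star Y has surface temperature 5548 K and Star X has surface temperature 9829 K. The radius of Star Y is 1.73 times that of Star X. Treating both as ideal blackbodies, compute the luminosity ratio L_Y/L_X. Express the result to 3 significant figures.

L_Y/L_X ≈ 0.304

L ∝ R²T⁴, so L_Y/L_X = (R_Y/R_X)²(T_Y/T_X)⁴ = (1.73)² × (5548/9829)⁴ = 2.9929 × 0.101510 = 0.304.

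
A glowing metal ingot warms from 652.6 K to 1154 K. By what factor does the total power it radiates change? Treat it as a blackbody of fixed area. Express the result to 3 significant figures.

P₂/P₁ ≈ 9.78

P ∝ T⁴, so P₂/P₁ = (T₂/T₁)⁴ = (1154/652.6)⁴ = (1.76831)⁴ = 9.78.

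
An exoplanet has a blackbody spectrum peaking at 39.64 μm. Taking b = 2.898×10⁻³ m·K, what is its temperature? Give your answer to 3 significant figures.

T ≈ 73.1 K

Wien's law gives T = b/λ_max = (2.898×10⁻³ m·K)/(3.964×10⁻⁵ m) = 73.1 K.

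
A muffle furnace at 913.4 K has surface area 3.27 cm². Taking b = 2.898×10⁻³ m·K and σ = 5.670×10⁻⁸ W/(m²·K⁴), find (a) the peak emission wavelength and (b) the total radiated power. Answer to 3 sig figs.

(a) λ_max = b/T = 2.898×10⁻³/913.4 = 3.173×10⁻⁶ m = 3.17 μm.
Area A = 3.27 cm² = 3.27×10⁻⁴ m².
(b) P = σAT⁴ = 5.670×10⁻⁸×3.27×10⁻⁴×(913.4)⁴ = 12.9 W.

λ_max ≈ 3.17 μm; P ≈ 12.9 W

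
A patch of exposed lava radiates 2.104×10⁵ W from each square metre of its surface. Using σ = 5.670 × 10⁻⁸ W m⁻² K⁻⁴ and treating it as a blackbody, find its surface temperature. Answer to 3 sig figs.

I = σT⁴, so T = (I/σ)^(1/4) = (2.104×10⁵/(5.670×10⁻⁸))^(1/4) = 1.39×10³ K.

T ≈ 1.39×10³ K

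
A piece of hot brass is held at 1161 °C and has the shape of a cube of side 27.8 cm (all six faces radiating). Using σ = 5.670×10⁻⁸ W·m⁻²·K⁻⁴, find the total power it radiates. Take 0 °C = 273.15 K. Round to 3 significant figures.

P ≈ 1.11×10⁵ W

T = 1161 °C + 273.15 = 1434.15 K.
Area A = 6s² = 6×(0.278 m)² = 0.463704 m².
P = σAT⁴ = 5.670×10⁻⁸ × 0.463704 × (1434.15)⁴ = 1.11×10⁵ W.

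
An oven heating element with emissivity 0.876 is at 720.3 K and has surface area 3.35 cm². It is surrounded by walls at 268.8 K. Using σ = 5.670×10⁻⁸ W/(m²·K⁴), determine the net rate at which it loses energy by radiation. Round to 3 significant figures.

Net loss ≈ 4.39 W

Area A = 3.35 cm² = 3.35×10⁻⁴ m².
Net radiated power P_net = εσA(T⁴ − T₀⁴) = 0.876×5.670×10⁻⁸×3.35×10⁻⁴×(720.3⁴ − 268.8⁴).
T⁴ − T₀⁴ = 2.69187×10¹¹ − 5.22056×10⁹ = 2.63966×10¹¹ K⁴, so P_net = 4.39 W.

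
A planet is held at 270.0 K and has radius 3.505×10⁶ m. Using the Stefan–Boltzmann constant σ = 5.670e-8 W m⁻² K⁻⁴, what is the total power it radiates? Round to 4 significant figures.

P ≈ 4.652×10¹⁶ W

Surface area A = 4πR² = 4π(3.505×10⁶ m)² = 1.54378×10¹⁴ m².
P = σAT⁴ = 5.670×10⁻⁸ × 1.54378×10¹⁴ × (270.0)⁴ = 4.652×10¹⁶ W.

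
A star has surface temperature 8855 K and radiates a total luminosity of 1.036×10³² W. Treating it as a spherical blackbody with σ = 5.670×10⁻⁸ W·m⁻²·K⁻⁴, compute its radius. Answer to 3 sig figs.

L = 4πR²σT⁴ ⇒ R = √(L/(4πσT⁴)).
σT⁴ = 3.48608×10⁸ W/m², so R = √(1.036×10³²/(4π×3.48608×10⁸)) = 1.54×10¹¹ m.

R ≈ 1.54×10¹¹ m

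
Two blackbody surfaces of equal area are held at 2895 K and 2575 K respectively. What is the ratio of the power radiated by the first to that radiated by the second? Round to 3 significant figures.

With equal areas, P₁/P₂ = (T₁/T₂)⁴ = (2895/2575)⁴ = 1.60.

P₁/P₂ ≈ 1.60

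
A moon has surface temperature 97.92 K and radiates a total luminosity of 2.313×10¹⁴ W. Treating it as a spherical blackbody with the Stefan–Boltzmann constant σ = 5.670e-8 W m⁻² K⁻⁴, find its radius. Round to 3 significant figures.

L = 4πR²σT⁴ ⇒ R = √(L/(4πσT⁴)).
σT⁴ = 5.21277 W/m², so R = √(2.313×10¹⁴/(4π×5.21277)) = 1.88×10⁶ m.

R ≈ 1.88×10⁶ m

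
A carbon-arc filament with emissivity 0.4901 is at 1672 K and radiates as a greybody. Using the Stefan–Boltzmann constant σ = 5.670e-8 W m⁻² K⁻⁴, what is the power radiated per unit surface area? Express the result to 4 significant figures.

Stefan–Boltzmann: I = εσT⁴ = 0.4901 × 5.670×10⁻⁸ × (1672)⁴ = 2.172×10⁵ W/m².

I ≈ 2.172×10⁵ W/m²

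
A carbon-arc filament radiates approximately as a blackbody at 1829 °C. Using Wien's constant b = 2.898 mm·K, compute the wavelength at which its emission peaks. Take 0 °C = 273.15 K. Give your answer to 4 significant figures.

λ_max ≈ 1.379 μm

T = 1829 °C + 273.15 = 2102.15 K.
Wien's displacement law: λ_max = b/T = (2.898×10⁻³ m·K)/(2102.15 K) = 1.3786×10⁻⁶ m.
That is 1.379 μm, in the infrared range.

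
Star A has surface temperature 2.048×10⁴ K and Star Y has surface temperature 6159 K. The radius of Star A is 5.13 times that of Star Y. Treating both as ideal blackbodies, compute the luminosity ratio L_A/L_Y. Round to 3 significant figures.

L ∝ R²T⁴, so L_A/L_Y = (R_A/R_Y)²(T_A/T_Y)⁴ = (5.13)² × (2.048×10⁴/6159)⁴ = 26.3169 × 122.258 = 3.22×10³.

L_A/L_Y ≈ 3.22×10³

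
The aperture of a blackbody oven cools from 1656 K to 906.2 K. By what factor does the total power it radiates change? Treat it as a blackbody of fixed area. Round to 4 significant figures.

P₂/P₁ ≈ 0.08967

P ∝ T⁴, so P₂/P₁ = (T₂/T₁)⁴ = (906.2/1656)⁴ = (0.547222)⁴ = 0.08967.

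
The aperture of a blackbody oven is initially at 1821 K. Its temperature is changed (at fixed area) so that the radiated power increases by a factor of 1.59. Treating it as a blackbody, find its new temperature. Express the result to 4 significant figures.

P ∝ T⁴, so T₂/T₁ = (P₂/P₁)^(1/4) = (1.59)^(1/4) = 1.12292.
T₂ = 1821 × 1.12292 = 2045 K.

T₂ ≈ 2045 K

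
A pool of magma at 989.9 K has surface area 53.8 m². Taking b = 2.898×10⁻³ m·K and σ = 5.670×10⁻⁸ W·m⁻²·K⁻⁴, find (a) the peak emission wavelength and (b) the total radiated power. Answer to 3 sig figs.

(a) λ_max = b/T = 2.898×10⁻³/989.9 = 2.928×10⁻⁶ m = 2.93 μm.
Area A = 53.8 m².
(b) P = σAT⁴ = 5.670×10⁻⁸×53.8×(989.9)⁴ = 2.93×10⁶ W.

λ_max ≈ 2.93 μm; P ≈ 2.93×10⁶ W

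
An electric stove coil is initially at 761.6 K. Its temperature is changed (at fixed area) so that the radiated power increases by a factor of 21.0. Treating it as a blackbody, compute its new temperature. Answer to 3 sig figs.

T₂ ≈ 1.63×10³ K

P ∝ T⁴, so T₂/T₁ = (P₂/P₁)^(1/4) = (21.0)^(1/4) = 2.14070.
T₂ = 761.6 × 2.14070 = 1.63×10³ K.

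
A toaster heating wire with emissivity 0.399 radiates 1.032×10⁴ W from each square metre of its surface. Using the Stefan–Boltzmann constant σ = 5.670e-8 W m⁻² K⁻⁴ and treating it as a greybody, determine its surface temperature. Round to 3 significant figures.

T ≈ 822 K

I = εσT⁴, so T = (I/εσ)^(1/4) = (1.032×10⁴/(0.399×5.670×10⁻⁸))^(1/4) = 822 K.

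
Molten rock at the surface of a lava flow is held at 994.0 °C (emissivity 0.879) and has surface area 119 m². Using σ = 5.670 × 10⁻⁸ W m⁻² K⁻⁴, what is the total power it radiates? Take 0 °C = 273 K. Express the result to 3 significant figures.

P ≈ 1.53×10⁷ W

T = 994.0 °C + 273 = 1267.0 K.
Area A = 119 m².
P = εσAT⁴ = 0.879 × 5.670×10⁻⁸ × 119 × (1267.0)⁴ = 1.53×10⁷ W.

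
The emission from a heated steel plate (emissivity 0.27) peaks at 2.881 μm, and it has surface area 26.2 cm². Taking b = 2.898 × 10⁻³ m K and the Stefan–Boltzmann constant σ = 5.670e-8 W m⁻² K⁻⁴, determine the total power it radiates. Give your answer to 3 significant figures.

Wien's law: T = b/λ_max = 2.898×10⁻³/2.881×10⁻⁶ = 1005.90 K.
Area A = 26.2 cm² = 2.62×10⁻³ m².
Then P = εσAT⁴ = 0.27×5.670×10⁻⁸×2.62×10⁻³×(1005.90)⁴ = 41.1 W.

P ≈ 41.1 W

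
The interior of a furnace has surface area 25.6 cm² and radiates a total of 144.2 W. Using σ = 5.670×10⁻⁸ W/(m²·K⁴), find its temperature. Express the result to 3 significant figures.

T ≈ 998 K

Area A = 25.6 cm² = 2.56×10⁻³ m².
P = σAT⁴ ⇒ T = (P/(σA))^(1/4) = (144.2/(5.670×10⁻⁸×2.56×10⁻³))^(1/4) = 998 K.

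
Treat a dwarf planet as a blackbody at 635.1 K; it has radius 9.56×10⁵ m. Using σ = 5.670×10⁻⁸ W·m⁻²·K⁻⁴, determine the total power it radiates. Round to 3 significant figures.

P ≈ 1.06×10¹⁷ W

Surface area A = 4πR² = 4π(9.56×10⁵ m)² = 1.14849×10¹³ m².
P = σAT⁴ = 5.670×10⁻⁸ × 1.14849×10¹³ × (635.1)⁴ = 1.06×10¹⁷ W.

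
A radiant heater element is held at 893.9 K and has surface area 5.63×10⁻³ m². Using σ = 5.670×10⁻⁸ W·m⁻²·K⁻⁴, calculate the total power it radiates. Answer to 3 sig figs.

Area A = 5.63×10⁻³ m².
P = σAT⁴ = 5.670×10⁻⁸ × 5.63×10⁻³ × (893.9)⁴ = 204 W.

P ≈ 204 W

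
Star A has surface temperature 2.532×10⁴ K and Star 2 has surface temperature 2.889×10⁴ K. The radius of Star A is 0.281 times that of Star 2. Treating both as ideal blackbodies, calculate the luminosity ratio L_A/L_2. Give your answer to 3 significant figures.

L ∝ R²T⁴, so L_A/L_2 = (R_A/R_2)²(T_A/T_2)⁴ = (0.281)² × (2.532×10⁴/2.889×10⁴)⁴ = 0.078961 × 0.590017 = 0.0466.

L_A/L_2 ≈ 0.0466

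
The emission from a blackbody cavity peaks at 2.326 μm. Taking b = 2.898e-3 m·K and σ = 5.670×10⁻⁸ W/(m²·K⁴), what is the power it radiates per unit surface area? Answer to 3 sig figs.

I ≈ 1.37×10⁵ W/m²

Wien's law: T = b/λ_max = 2.898×10⁻³/2.326×10⁻⁶ = 1245.92 K.
Then I = σT⁴ = 5.670×10⁻⁸×(1245.92)⁴ = 1.37×10⁵ W/m².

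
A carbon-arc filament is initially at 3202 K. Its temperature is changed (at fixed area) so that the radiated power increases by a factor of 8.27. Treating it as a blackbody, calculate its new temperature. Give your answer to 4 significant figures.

T₂ ≈ 5430 K

P ∝ T⁴, so T₂/T₁ = (P₂/P₁)^(1/4) = (8.27)^(1/4) = 1.69581.
T₂ = 3202 × 1.69581 = 5430 K.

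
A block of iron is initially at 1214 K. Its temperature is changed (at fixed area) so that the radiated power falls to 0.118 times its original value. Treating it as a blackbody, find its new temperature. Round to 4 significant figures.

T₂ ≈ 711.5 K

P ∝ T⁴, so T₂/T₁ = (P₂/P₁)^(1/4) = (0.118)^(1/4) = 0.586098.
T₂ = 1214 × 0.586098 = 711.5 K.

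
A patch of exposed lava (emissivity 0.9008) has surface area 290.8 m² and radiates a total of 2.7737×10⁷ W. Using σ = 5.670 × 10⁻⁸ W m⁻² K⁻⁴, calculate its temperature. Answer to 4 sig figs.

Area A = 290.8 m².
P = εσAT⁴ ⇒ T = (P/(εσA))^(1/4) = (2.7737×10⁷/(0.9008×5.670×10⁻⁸×290.8))^(1/4) = 1169 K.

T ≈ 1169 K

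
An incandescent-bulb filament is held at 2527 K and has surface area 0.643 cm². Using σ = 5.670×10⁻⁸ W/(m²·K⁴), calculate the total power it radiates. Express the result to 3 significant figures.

Area A = 0.643 cm² = 6.43×10⁻⁵ m².
P = σAT⁴ = 5.670×10⁻⁸ × 6.43×10⁻⁵ × (2527)⁴ = 149 W.

P ≈ 149 W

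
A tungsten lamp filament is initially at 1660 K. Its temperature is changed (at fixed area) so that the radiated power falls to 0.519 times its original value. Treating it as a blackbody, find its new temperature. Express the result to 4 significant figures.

T₂ ≈ 1409 K

P ∝ T⁴, so T₂/T₁ = (P₂/P₁)^(1/4) = (0.519)^(1/4) = 0.848774.
T₂ = 1660 × 0.848774 = 1409 K.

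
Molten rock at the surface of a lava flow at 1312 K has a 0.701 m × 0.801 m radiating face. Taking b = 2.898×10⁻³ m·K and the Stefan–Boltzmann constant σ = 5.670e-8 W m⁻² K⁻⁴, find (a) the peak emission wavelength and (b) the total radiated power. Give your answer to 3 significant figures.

λ_max ≈ 2.21 μm; P ≈ 9.43×10⁴ W

(a) λ_max = b/T = 2.898×10⁻³/1312 = 2.209×10⁻⁶ m = 2.21 μm.
Area A = 0.701 × 0.801 = 0.561501 m².
(b) P = σAT⁴ = 5.670×10⁻⁸×0.561501×(1312)⁴ = 9.43×10⁴ W.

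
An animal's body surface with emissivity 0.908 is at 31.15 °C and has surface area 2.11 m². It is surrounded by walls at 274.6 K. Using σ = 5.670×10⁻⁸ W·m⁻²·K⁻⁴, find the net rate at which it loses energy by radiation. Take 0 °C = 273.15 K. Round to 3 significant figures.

Net loss ≈ 314 W

T = 31.15 °C + 273.15 = 304.30 K.
Area A = 2.11 m².
Net radiated power P_net = εσA(T⁴ − T₀⁴) = 0.908×5.670×10⁻⁸×2.11×(304.30⁴ − 274.6⁴).
T⁴ − T₀⁴ = 8.57448×10⁹ − 5.68594×10⁹ = 2.88854×10⁹ K⁴, so P_net = 314 W.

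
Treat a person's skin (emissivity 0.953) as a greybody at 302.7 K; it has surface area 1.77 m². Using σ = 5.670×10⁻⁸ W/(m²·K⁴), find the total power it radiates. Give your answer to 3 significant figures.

P ≈ 803 W

Area A = 1.77 m².
P = εσAT⁴ = 0.953 × 5.670×10⁻⁸ × 1.77 × (302.7)⁴ = 803 W.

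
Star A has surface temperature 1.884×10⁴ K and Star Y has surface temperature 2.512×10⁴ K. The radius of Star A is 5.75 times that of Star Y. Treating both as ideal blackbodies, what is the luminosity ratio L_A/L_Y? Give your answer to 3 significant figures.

L_A/L_Y ≈ 10.5

L ∝ R²T⁴, so L_A/L_Y = (R_A/R_Y)²(T_A/T_Y)⁴ = (5.75)² × (1.884×10⁴/2.512×10⁴)⁴ = 33.0625 × 0.316406 = 10.5.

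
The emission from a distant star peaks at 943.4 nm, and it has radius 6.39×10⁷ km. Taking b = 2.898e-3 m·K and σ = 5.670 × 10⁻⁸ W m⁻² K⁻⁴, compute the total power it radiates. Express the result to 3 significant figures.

Wien's law: T = b/λ_max = 2.898×10⁻³/9.434×10⁻⁷ = 3071.87 K.
Surface area A = 4πR² = 4π(6.39×10¹⁰ m)² = 5.13111×10²² m².
Then P = σAT⁴ = 5.670×10⁻⁸×5.13111×10²²×(3071.87)⁴ = 2.59×10²⁹ W.

P ≈ 2.59×10²⁹ W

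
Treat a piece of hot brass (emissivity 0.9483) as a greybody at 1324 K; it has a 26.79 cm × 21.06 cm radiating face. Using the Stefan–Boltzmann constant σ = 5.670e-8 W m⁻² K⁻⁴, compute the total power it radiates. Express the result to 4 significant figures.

Area A = 0.2679 × 0.2106 = 0.0564197 m².
P = εσAT⁴ = 0.9483 × 5.670×10⁻⁸ × 0.0564197 × (1324)⁴ = 9322 W.

P ≈ 9322 W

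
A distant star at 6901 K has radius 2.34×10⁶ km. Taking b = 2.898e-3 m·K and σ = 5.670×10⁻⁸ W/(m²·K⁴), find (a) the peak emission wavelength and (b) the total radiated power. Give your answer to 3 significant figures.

(a) λ_max = b/T = 2.898×10⁻³/6901 = 4.199×10⁻⁷ m = 420 nm.
Surface area A = 4πR² = 4π(2.34×10⁹ m)² = 6.88084×10¹⁹ m².
(b) P = σAT⁴ = 5.670×10⁻⁸×6.88084×10¹⁹×(6901)⁴ = 8.85×10²⁷ W.

λ_max ≈ 420 nm; P ≈ 8.85×10²⁷ W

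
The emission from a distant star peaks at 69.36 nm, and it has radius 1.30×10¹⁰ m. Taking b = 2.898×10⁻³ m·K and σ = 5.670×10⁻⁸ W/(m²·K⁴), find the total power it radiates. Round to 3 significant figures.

Wien's law: T = b/λ_max = 2.898×10⁻³/6.936×10⁻⁸ = 41782.0 K.
Surface area A = 4πR² = 4π(1.30×10¹⁰ m)² = 2.12372×10²¹ m².
Then P = σAT⁴ = 5.670×10⁻⁸×2.12372×10²¹×(41782.0)⁴ = 3.67×10³² W.

P ≈ 3.67×10³² W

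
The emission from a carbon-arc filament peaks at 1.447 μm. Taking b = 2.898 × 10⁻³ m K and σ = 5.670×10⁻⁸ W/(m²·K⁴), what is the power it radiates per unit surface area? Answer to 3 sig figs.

Wien's law: T = b/λ_max = 2.898×10⁻³/1.447×10⁻⁶ = 2002.76 K.
Then I = σT⁴ = 5.670×10⁻⁸×(2002.76)⁴ = 9.12×10⁵ W/m².

I ≈ 9.12×10⁵ W/m²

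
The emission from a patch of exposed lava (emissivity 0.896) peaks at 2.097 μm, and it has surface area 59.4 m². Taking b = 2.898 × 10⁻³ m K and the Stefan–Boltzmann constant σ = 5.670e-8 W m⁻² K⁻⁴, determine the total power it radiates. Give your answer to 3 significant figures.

Wien's law: T = b/λ_max = 2.898×10⁻³/2.097×10⁻⁶ = 1381.97 K.
Area A = 59.4 m².
Then P = εσAT⁴ = 0.896×5.670×10⁻⁸×59.4×(1381.97)⁴ = 1.10×10⁷ W.

P ≈ 1.10×10⁷ W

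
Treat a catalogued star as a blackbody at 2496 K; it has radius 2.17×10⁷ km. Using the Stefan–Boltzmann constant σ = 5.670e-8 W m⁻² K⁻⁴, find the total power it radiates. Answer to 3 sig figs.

P ≈ 1.30×10²⁸ W

Surface area A = 4πR² = 4π(2.17×10¹⁰ m)² = 5.91738×10²¹ m².
P = σAT⁴ = 5.670×10⁻⁸ × 5.91738×10²¹ × (2496)⁴ = 1.30×10²⁸ W.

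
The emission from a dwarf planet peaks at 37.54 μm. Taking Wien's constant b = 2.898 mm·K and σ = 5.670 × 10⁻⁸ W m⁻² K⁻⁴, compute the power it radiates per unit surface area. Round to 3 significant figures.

Wien's law: T = b/λ_max = 2.898×10⁻³/3.754×10⁻⁵ = 77.1977 K.
Then I = σT⁴ = 5.670×10⁻⁸×(77.1977)⁴ = 2.01 W/m².

I ≈ 2.01 W/m²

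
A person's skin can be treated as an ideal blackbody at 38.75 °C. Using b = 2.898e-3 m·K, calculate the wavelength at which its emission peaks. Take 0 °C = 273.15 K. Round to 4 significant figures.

T = 38.75 °C + 273.15 = 311.90 K.
Wien's displacement law: λ_max = b/T = (2.898×10⁻³ m·K)/(311.90 K) = 9.2914×10⁻⁶ m.
That is 9.291 μm, in the infrared range.

λ_max ≈ 9.291 μm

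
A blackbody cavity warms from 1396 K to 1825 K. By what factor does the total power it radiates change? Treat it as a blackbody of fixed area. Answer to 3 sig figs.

P ∝ T⁴, so P₂/P₁ = (T₂/T₁)⁴ = (1825/1396)⁴ = (1.30731)⁴ = 2.92.

P₂/P₁ ≈ 2.92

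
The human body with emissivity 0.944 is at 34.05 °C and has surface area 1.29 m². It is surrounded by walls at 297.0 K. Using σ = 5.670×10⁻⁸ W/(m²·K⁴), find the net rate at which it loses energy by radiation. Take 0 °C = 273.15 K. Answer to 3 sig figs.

Net loss ≈ 77.7 W

T = 34.05 °C + 273.15 = 307.20 K.
Area A = 1.29 m².
Net radiated power P_net = εσA(T⁴ − T₀⁴) = 0.944×5.670×10⁻⁸×1.29×(307.20⁴ − 297.0⁴).
T⁴ − T₀⁴ = 8.90604×10⁹ − 7.78083×10⁹ = 1.12521×10⁹ K⁴, so P_net = 77.7 W.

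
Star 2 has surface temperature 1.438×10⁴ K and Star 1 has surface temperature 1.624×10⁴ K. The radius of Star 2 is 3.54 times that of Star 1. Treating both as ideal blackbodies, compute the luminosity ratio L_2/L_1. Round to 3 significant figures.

L ∝ R²T⁴, so L_2/L_1 = (R_2/R_1)²(T_2/T_1)⁴ = (3.54)² × (1.438×10⁴/1.624×10⁴)⁴ = 12.5316 × 0.614740 = 7.70.

L_2/L_1 ≈ 7.70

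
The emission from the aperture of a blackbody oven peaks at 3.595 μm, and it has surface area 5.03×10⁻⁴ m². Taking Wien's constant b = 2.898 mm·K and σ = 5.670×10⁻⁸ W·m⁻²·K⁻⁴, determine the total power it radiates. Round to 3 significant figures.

P ≈ 12.0 W

Wien's law: T = b/λ_max = 2.898×10⁻³/3.595×10⁻⁶ = 806.120 K.
Area A = 5.03×10⁻⁴ m².
Then P = σAT⁴ = 5.670×10⁻⁸×5.03×10⁻⁴×(806.120)⁴ = 12.0 W.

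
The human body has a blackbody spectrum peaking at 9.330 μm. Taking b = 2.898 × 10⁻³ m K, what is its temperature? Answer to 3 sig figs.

Wien's law gives T = b/λ_max = (2.898×10⁻³ m·K)/(9.330×10⁻⁶ m) = 311 K.

T ≈ 311 K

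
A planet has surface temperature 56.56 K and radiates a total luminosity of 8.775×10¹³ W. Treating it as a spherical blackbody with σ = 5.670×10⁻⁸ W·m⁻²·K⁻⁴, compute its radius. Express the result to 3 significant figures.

L = 4πR²σT⁴ ⇒ R = √(L/(4πσT⁴)).
σT⁴ = 0.580257 W/m², so R = √(8.775×10¹³/(4π×0.580257)) = 3.47×10⁶ m.

R ≈ 3.47×10⁶ m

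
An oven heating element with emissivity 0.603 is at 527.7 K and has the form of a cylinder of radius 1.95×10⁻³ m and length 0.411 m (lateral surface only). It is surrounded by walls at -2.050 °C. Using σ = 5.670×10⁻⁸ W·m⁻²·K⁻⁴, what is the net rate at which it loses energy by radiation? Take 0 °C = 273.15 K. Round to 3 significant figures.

Net loss ≈ 12.4 W

Surroundings: T = -2.050 °C + 273.15 = 271.100 K.
Lateral area A = 2πrL = 2π×1.95×10⁻³×0.411 = 5.03566×10⁻³ m².
Net radiated power P_net = εσA(T⁴ − T₀⁴) = 0.603×5.670×10⁻⁸×5.03566×10⁻³×(527.7⁴ − 271.100⁴).
T⁴ − T₀⁴ = 7.75440×10¹⁰ − 5.40155×10⁹ = 7.21424×10¹⁰ K⁴, so P_net = 12.4 W.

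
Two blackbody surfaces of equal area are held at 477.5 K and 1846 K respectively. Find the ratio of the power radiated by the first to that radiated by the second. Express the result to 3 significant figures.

With equal areas, P₁/P₂ = (T₁/T₂)⁴ = (477.5/1846)⁴ = 4.48×10⁻³.

P₁/P₂ ≈ 4.48×10⁻³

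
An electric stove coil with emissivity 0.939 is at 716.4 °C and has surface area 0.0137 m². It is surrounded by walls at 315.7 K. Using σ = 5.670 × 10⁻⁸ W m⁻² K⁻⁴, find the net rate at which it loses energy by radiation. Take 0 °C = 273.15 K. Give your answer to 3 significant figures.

T = 716.4 °C + 273.15 = 989.55 K.
Area A = 0.0137 m².
Net radiated power P_net = εσA(T⁴ − T₀⁴) = 0.939×5.670×10⁻⁸×0.0137×(989.55⁴ − 315.7⁴).
T⁴ − T₀⁴ = 9.58851×10¹¹ − 9.93341×10⁹ = 9.48918×10¹¹ K⁴, so P_net = 692 W.

Net loss ≈ 692 W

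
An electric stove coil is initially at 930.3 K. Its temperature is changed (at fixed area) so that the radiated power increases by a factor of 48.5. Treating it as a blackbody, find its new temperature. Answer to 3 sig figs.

T₂ ≈ 2.46×10³ K

P ∝ T⁴, so T₂/T₁ = (P₂/P₁)^(1/4) = (48.5)^(1/4) = 2.63898.
T₂ = 930.3 × 2.63898 = 2.46×10³ K.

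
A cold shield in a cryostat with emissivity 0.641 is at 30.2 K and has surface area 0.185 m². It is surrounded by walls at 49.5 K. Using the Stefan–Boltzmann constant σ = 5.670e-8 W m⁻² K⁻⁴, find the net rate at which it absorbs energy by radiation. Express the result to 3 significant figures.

Area A = 0.185 m².
Net radiated power P_net = εσA(T⁴ − T₀⁴) = 0.641×5.670×10⁻⁸×0.185×(30.2⁴ − 49.5⁴).
T⁴ − T₀⁴ = 8.31817×10⁵ − 6.00373×10⁶ = -5.17191×10⁶ K⁴, so P_net = -0.0348 W — negative, meaning a net gain of 0.0348 W.

Net gain ≈ 0.0348 W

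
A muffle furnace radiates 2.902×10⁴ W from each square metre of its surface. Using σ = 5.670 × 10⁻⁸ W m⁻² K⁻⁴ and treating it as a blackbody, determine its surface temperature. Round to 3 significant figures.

I = σT⁴, so T = (I/σ)^(1/4) = (2.902×10⁴/(5.670×10⁻⁸))^(1/4) = 846 K.

T ≈ 846 K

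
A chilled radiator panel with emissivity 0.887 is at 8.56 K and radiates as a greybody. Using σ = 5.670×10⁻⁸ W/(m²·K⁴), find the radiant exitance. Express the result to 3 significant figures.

I ≈ 2.70×10⁻⁴ W/m²

Stefan–Boltzmann: I = εσT⁴ = 0.887 × 5.670×10⁻⁸ × (8.56)⁴ = 2.70×10⁻⁴ W/m².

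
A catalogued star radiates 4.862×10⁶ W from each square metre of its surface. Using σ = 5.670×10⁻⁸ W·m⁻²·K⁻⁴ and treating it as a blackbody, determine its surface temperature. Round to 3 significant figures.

T ≈ 3.04×10³ K

I = σT⁴, so T = (I/σ)^(1/4) = (4.862×10⁶/(5.670×10⁻⁸))^(1/4) = 3.04×10³ K.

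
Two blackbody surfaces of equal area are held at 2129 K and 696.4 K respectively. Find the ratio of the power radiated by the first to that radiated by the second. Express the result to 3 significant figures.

P₁/P₂ ≈ 87.4

With equal areas, P₁/P₂ = (T₁/T₂)⁴ = (2129/696.4)⁴ = 87.4.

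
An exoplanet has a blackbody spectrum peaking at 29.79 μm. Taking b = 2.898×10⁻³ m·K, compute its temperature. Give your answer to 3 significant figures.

T ≈ 97.3 K

Wien's law gives T = b/λ_max = (2.898×10⁻³ m·K)/(2.979×10⁻⁵ m) = 97.3 K.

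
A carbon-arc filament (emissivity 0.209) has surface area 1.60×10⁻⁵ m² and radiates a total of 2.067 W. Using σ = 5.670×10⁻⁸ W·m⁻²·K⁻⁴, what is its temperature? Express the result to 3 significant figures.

Area A = 1.60×10⁻⁵ m².
P = εσAT⁴ ⇒ T = (P/(εσA))^(1/4) = (2.067/(0.209×5.670×10⁻⁸×1.60×10⁻⁵))^(1/4) = 1.82×10³ K.

T ≈ 1.82×10³ K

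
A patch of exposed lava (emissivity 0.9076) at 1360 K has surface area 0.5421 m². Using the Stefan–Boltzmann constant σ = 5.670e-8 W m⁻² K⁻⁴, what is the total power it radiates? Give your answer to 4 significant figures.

Area A = 0.5421 m².
P = εσAT⁴ = 0.9076 × 5.670×10⁻⁸ × 0.5421 × (1360)⁴ = 9.544×10⁴ W.

P ≈ 9.544×10⁴ W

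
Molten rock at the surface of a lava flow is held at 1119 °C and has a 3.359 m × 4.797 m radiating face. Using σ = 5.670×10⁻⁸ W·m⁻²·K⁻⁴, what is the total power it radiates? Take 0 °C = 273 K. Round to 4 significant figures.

P ≈ 3.430×10⁶ W

T = 1119 °C + 273 = 1392 K.
Area A = 3.359 × 4.797 = 16.1131 m².
P = σAT⁴ = 5.670×10⁻⁸ × 16.1131 × (1392)⁴ = 3.430×10⁶ W.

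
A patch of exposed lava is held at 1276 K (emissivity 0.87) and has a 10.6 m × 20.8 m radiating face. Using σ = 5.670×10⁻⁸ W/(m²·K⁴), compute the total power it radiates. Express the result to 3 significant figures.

Area A = 10.6 × 20.8 = 220.48 m².
P = εσAT⁴ = 0.87 × 5.670×10⁻⁸ × 220.48 × (1276)⁴ = 2.88×10⁷ W.

P ≈ 2.88×10⁷ W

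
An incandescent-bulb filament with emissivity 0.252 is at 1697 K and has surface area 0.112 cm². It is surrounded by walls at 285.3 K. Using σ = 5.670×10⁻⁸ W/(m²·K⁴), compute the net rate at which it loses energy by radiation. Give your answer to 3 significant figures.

Area A = 0.112 cm² = 1.12×10⁻⁵ m².
Net radiated power P_net = εσA(T⁴ − T₀⁴) = 0.252×5.670×10⁻⁸×1.12×10⁻⁵×(1697⁴ − 285.3⁴).
T⁴ − T₀⁴ = 8.29330×10¹² − 6.62532×10⁹ = 8.28667×10¹² K⁴, so P_net = 1.33 W.

Net loss ≈ 1.33 W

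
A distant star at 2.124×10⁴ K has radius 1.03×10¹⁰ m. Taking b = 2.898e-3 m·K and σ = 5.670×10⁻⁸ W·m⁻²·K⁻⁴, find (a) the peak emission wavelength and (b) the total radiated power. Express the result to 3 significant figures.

(a) λ_max = b/T = 2.898×10⁻³/2.124×10⁴ = 1.364×10⁻⁷ m = 136 nm.
Surface area A = 4πR² = 4π(1.03×10¹⁰ m)² = 1.33317×10²¹ m².
(b) P = σAT⁴ = 5.670×10⁻⁸×1.33317×10²¹×(2.124×10⁴)⁴ = 1.54×10³¹ W.

λ_max ≈ 136 nm; P ≈ 1.54×10³¹ W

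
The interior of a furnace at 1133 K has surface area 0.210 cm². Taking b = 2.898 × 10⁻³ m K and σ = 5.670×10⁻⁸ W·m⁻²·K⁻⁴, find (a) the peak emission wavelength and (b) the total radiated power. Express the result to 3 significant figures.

λ_max ≈ 2.56 μm; P ≈ 1.96 W

(a) λ_max = b/T = 2.898×10⁻³/1133 = 2.558×10⁻⁶ m = 2.56 μm.
Area A = 0.210 cm² = 2.10×10⁻⁵ m².
(b) P = σAT⁴ = 5.670×10⁻⁸×2.10×10⁻⁵×(1133)⁴ = 1.96 W.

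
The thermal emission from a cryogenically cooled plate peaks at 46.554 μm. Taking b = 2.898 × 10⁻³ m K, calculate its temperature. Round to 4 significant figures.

Wien's law gives T = b/λ_max = (2.898×10⁻³ m·K)/(4.6554×10⁻⁵ m) = 62.25 K.

T ≈ 62.25 K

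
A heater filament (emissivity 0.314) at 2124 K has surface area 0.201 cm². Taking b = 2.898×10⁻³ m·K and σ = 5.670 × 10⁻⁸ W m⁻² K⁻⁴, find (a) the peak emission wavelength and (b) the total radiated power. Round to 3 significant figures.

λ_max ≈ 1.36 μm; P ≈ 7.28 W

(a) λ_max = b/T = 2.898×10⁻³/2124 = 1.364×10⁻⁶ m = 1.36 μm.
Area A = 0.201 cm² = 2.01×10⁻⁵ m².
(b) P = εσAT⁴ = 0.314×5.670×10⁻⁸×2.01×10⁻⁵×(2124)⁴ = 7.28 W.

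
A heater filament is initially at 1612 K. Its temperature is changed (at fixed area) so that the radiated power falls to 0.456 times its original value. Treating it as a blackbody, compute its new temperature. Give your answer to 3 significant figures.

T₂ ≈ 1.32×10³ K

P ∝ T⁴, so T₂/T₁ = (P₂/P₁)^(1/4) = (0.456)^(1/4) = 0.821753.
T₂ = 1612 × 0.821753 = 1.32×10³ K.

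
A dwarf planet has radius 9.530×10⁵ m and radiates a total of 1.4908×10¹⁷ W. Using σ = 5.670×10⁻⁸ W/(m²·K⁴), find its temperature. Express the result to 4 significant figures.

Surface area A = 4πR² = 4π(9.530×10⁵ m)² = 1.14129×10¹³ m².
P = σAT⁴ ⇒ T = (P/(σA))^(1/4) = (1.4908×10¹⁷/(5.670×10⁻⁸×1.14129×10¹³))^(1/4) = 692.8 K.

T ≈ 692.8 K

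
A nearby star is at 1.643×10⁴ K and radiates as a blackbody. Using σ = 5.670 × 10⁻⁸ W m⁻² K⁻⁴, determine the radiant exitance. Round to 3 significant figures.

Stefan–Boltzmann: I = σT⁴ = 5.670×10⁻⁸ × (1.643×10⁴)⁴ = 4.13×10⁹ W/m².

I ≈ 4.13×10⁹ W/m²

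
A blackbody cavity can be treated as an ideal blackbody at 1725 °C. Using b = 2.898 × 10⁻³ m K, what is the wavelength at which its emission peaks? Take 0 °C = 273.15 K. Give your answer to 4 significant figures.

λ_max ≈ 1450 nm

T = 1725 °C + 273.15 = 1998.15 K.
Wien's displacement law: λ_max = b/T = (2.898×10⁻³ m·K)/(1998.15 K) = 1.4503×10⁻⁶ m.
That is 1450 nm, in the infrared range.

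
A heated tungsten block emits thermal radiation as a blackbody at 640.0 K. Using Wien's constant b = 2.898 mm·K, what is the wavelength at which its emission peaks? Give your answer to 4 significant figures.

λ_max ≈ 4.528 μm

Wien's displacement law: λ_max = b/T = (2.898×10⁻³ m·K)/(640.0 K) = 4.5281×10⁻⁶ m.
That is 4.528 μm, in the infrared range.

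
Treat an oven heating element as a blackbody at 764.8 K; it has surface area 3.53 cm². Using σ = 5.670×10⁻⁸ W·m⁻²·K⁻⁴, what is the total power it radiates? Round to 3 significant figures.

Area A = 3.53 cm² = 3.53×10⁻⁴ m².
P = σAT⁴ = 5.670×10⁻⁸ × 3.53×10⁻⁴ × (764.8)⁴ = 6.85 W.

P ≈ 6.85 W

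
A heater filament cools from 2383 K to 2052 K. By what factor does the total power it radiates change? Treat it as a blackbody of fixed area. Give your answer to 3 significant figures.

P ∝ T⁴, so P₂/P₁ = (T₂/T₁)⁴ = (2052/2383)⁴ = (0.861099)⁴ = 0.550.

P₂/P₁ ≈ 0.550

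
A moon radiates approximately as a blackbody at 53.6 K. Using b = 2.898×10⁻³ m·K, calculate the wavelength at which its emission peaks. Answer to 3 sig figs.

Wien's displacement law: λ_max = b/T = (2.898×10⁻³ m·K)/(53.6 K) = 5.407×10⁻⁵ m.
That is 54.1 μm, in the infrared range.

λ_max ≈ 54.1 μm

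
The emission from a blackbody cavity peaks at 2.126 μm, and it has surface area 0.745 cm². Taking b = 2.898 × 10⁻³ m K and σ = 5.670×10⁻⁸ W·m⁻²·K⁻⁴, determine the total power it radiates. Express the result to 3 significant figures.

P ≈ 14.6 W

Wien's law: T = b/λ_max = 2.898×10⁻³/2.126×10⁻⁶ = 1363.12 K.
Area A = 0.745 cm² = 7.45×10⁻⁵ m².
Then P = σAT⁴ = 5.670×10⁻⁸×7.45×10⁻⁵×(1363.12)⁴ = 14.6 W.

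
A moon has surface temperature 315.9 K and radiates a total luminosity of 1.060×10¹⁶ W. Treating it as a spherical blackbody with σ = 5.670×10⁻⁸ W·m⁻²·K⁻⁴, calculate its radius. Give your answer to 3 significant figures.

R ≈ 1.22×10⁶ m

L = 4πR²σT⁴ ⇒ R = √(L/(4πσT⁴)).
σT⁴ = 564.653 W/m², so R = √(1.060×10¹⁶/(4π×564.653)) = 1.22×10⁶ m.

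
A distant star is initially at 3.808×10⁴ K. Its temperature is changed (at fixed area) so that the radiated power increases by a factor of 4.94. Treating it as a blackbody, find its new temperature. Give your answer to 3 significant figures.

T₂ ≈ 5.68×10⁴ K

P ∝ T⁴, so T₂/T₁ = (P₂/P₁)^(1/4) = (4.94)^(1/4) = 1.49084.
T₂ = 3.808×10⁴ × 1.49084 = 5.68×10⁴ K.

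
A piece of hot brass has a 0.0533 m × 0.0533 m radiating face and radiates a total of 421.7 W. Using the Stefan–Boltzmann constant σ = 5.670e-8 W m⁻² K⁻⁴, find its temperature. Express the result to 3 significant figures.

Area A = 0.0533 × 0.0533 = 2.84089×10⁻³ m².
P = σAT⁴ ⇒ T = (P/(σA))^(1/4) = (421.7/(5.670×10⁻⁸×2.84089×10⁻³))^(1/4) = 1.27×10³ K.

T ≈ 1.27×10³ K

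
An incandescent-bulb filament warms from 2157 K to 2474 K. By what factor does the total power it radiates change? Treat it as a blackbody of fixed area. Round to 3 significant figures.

P₂/P₁ ≈ 1.73

P ∝ T⁴, so P₂/P₁ = (T₂/T₁)⁴ = (2474/2157)⁴ = (1.14696)⁴ = 1.73.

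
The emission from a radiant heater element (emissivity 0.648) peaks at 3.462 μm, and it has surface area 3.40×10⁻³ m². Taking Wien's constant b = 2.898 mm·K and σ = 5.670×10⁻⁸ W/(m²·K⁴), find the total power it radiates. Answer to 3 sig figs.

P ≈ 61.3 W

Wien's law: T = b/λ_max = 2.898×10⁻³/3.462×10⁻⁶ = 837.088 K.
Area A = 3.40×10⁻³ m².
Then P = εσAT⁴ = 0.648×5.670×10⁻⁸×3.40×10⁻³×(837.088)⁴ = 61.3 W.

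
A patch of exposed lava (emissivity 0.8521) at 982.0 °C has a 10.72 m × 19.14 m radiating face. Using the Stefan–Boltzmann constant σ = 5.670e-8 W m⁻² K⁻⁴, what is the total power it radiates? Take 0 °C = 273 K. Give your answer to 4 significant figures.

P ≈ 2.459×10⁷ W

T = 982.0 °C + 273 = 1255.0 K.
Area A = 10.72 × 19.14 = 205.181 m².
P = εσAT⁴ = 0.8521 × 5.670×10⁻⁸ × 205.181 × (1255.0)⁴ = 2.459×10⁷ W.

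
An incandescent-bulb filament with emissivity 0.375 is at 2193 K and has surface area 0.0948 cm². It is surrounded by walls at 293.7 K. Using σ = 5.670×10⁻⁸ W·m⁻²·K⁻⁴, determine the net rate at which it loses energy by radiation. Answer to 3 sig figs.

Area A = 0.0948 cm² = 9.48×10⁻⁶ m².
Net radiated power P_net = εσA(T⁴ − T₀⁴) = 0.375×5.670×10⁻⁸×9.48×10⁻⁶×(2193⁴ − 293.7⁴).
T⁴ − T₀⁴ = 2.31289×10¹³ − 7.44073×10⁹ = 2.31215×10¹³ K⁴, so P_net = 4.66 W.

Net loss ≈ 4.66 W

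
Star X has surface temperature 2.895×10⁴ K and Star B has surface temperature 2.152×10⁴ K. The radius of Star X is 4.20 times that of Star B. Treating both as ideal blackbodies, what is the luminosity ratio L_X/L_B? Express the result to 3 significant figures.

L_X/L_B ≈ 57.8

L ∝ R²T⁴, so L_X/L_B = (R_X/R_B)²(T_X/T_B)⁴ = (4.20)² × (2.895×10⁴/2.152×10⁴)⁴ = 17.64 × 3.27510 = 57.8.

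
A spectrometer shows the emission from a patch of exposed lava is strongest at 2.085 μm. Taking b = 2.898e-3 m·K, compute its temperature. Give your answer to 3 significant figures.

Wien's law gives T = b/λ_max = (2.898×10⁻³ m·K)/(2.085×10⁻⁶ m) = 1.39×10³ K.

T ≈ 1.39×10³ K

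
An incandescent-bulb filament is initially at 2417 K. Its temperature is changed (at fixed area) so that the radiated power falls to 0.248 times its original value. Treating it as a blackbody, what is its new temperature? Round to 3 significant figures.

T₂ ≈ 1.71×10³ K

P ∝ T⁴, so T₂/T₁ = (P₂/P₁)^(1/4) = (0.248)^(1/4) = 0.705688.
T₂ = 2417 × 0.705688 = 1.71×10³ K.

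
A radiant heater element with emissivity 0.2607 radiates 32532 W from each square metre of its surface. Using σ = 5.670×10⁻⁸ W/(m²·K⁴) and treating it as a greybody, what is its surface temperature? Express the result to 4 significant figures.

T ≈ 1218 K

I = εσT⁴, so T = (I/εσ)^(1/4) = (32532/(0.2607×5.670×10⁻⁸))^(1/4) = 1218 K.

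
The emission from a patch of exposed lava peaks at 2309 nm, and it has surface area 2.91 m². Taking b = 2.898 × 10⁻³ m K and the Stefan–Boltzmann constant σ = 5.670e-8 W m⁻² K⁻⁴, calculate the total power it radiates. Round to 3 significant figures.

Wien's law: T = b/λ_max = 2.898×10⁻³/2.309×10⁻⁶ = 1255.09 K.
Area A = 2.91 m².
Then P = σAT⁴ = 5.670×10⁻⁸×2.91×(1255.09)⁴ = 4.09×10⁵ W.

P ≈ 4.09×10⁵ W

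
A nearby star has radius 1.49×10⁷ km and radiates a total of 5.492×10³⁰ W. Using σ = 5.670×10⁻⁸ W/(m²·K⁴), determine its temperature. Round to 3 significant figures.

Surface area A = 4πR² = 4π(1.49×10¹⁰ m)² = 2.78986×10²¹ m².
P = σAT⁴ ⇒ T = (P/(σA))^(1/4) = (5.492×10³⁰/(5.670×10⁻⁸×2.78986×10²¹))^(1/4) = 1.37×10⁴ K.

T ≈ 1.37×10⁴ K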